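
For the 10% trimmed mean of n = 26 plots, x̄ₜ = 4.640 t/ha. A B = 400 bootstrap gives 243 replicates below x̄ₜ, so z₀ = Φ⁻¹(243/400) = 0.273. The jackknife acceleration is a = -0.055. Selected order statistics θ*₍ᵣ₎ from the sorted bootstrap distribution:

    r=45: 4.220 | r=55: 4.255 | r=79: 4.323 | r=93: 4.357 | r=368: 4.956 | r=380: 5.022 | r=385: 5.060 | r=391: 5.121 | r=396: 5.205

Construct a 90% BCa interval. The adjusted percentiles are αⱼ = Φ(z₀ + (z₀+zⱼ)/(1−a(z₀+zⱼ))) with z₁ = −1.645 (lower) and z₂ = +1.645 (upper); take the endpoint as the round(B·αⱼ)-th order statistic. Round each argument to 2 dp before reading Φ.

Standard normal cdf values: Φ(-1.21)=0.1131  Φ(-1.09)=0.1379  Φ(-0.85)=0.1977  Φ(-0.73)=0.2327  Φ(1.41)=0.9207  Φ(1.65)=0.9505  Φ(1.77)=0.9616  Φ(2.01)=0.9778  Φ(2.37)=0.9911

Lower: z₀ + z₁ = 0.273 + (-1.645) = -1.372; 1 − a(z₀+z₁) = 1 − (-0.055)(-1.372) = 0.9245; argument = 0.273 + (-1.372)/0.9245 = -1.2110 → -1.21.
α₁ = Φ(-1.21) = 0.1131; rank = round(400 × 0.1131) = 45; θ*₍45₎ = 4.220.
Upper: z₀ + z₂ = 1.918; 1 − a(z₀+z₂) = 1.1055; argument = 2.0080 → 2.01; α₂ = 0.9778; rank = 391; θ*₍391₎ = 5.121.

(4.220, 5.121)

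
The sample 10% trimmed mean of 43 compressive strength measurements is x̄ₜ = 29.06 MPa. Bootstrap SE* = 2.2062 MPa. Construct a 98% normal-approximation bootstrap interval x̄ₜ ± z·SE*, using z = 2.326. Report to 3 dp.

Margin = 2.326 × 2.2062 = 5.1316
Interval: 29.06 ± 5.1316

(23.928, 34.192)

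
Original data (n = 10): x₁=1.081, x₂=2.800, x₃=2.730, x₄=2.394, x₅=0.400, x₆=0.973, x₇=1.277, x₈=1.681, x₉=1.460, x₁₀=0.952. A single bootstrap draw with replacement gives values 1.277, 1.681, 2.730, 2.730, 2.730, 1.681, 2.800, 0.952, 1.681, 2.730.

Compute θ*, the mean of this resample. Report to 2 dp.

Mean = (1.277 + 1.681 + 2.730 + 2.730 + 2.730 + 1.681 + 2.800 + 0.952 + 1.681 + 2.730) / 10 = 20.9920 / 10 = 2.10

θ* = 2.10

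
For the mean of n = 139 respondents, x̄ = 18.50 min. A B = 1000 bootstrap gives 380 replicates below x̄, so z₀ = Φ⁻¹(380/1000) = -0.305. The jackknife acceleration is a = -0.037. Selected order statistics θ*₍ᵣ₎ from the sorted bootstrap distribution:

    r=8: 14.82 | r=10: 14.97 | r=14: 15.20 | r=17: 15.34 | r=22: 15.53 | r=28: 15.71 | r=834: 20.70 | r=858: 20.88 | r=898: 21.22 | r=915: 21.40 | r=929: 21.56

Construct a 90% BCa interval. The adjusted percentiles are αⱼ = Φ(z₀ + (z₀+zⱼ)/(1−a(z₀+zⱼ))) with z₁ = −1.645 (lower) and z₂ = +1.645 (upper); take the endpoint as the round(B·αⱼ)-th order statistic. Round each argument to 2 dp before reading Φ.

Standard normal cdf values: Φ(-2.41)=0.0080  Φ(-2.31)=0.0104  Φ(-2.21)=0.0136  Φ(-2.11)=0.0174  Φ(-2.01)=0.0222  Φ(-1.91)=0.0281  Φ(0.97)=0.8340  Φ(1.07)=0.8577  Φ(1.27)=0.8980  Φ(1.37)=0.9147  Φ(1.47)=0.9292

(14.82, 20.70)

Lower: z₀ + z₁ = -0.305 + (-1.645) = -1.950; 1 − a(z₀+z₁) = 1 − (-0.037)(-1.950) = 0.9279; argument = -0.305 + (-1.950)/0.9279 = -2.4066 → -2.41.
α₁ = Φ(-2.41) = 0.0080; rank = round(1000 × 0.0080) = 8; θ*₍8₎ = 14.82.
Upper: z₀ + z₂ = 1.340; 1 − a(z₀+z₂) = 1.0496; argument = 0.9717 → 0.97; α₂ = 0.8340; rank = 834; θ*₍834₎ = 20.70.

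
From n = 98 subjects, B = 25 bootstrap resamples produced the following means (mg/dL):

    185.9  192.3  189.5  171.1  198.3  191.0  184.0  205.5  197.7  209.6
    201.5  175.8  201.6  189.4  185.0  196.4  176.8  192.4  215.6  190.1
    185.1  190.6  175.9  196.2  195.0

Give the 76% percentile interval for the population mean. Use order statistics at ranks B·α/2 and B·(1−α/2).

(175.9, 201.6)

Sorted replicates: 171.1, 175.8, 175.9, 176.8, 184.0, 185.0, 185.1, 185.9, 189.4, 189.5, 190.1, 190.6, 191.0, 192.3, 192.4, 195.0, 196.2, 196.4, 197.7, 198.3, 201.5, 201.6, 205.5, 209.6, 215.6
α = 0.24; lower rank = 25 × 0.120 = 3; upper rank = 25 × 0.880 = 22.
The 3rd smallest replicate is 175.9; the 22nd is 201.6.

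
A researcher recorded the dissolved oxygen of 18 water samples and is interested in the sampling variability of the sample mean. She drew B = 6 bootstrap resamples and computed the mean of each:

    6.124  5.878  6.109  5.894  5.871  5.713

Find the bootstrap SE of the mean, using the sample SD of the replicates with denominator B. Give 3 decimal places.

Bootstrap SE is the standard deviation of the 6 replicate means.
Mean of replicates: (6.124 + 5.878 + 6.109 + 5.894 + 5.871 + 5.713) / 6 = 35.5890 / 6 = 5.9315
Sum of squared deviations: (+0.1925)² + (−0.0535)² + (+0.1775)² + (−0.0375)² + (−0.0605)² + (−0.2185)² = 0.1242
Variance = 0.1242 / 6 = 0.0207
SE* = √0.0207

SE* = 0.144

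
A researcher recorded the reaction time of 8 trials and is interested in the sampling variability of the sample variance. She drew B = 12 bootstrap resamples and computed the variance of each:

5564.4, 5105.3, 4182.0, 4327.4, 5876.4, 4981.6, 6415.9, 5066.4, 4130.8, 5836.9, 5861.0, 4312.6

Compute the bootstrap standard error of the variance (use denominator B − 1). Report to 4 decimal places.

SE* = 778.6159

Bootstrap SE is the standard deviation of the 12 replicate variances.
Mean of replicates: (5564.4 + 5105.3 + 4182.0 + 4327.4 + 5876.4 + 4981.6 + 6415.9 + 5066.4 + 4130.8 + 5836.9 + 5861.0 + 4312.6) / 12 = 61660.70000 / 12 = 5138.39167
Sum of squared deviations: (+426.00833)² + (−33.09167)² + (−956.39167)² + (−810.99167)² + (+738.00833)² + (−156.79167)² + (+1277.50833)² + (−71.99167)² + (−1007.59167)² + (+698.50833)² + (+722.60833)² + (−825.79167)² = 6668670.46917
Variance = 6668670.46917 / 11 = 606242.76992
SE* = √606242.76992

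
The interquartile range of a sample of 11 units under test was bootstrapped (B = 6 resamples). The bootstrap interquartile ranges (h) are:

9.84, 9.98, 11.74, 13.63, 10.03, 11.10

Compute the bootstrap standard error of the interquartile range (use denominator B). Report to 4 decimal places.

SE* = 1.3407

Bootstrap SE is the standard deviation of the 6 replicate interquartile ranges.
Mean of replicates: (9.84 + 9.98 + 11.74 + 13.63 + 10.03 + 11.10) / 6 = 66.32000 / 6 = 11.05333
Sum of squared deviations: (−1.21333)² + (−1.07333)² + (+0.68667)² + (+2.57667)² + (−1.02333)² + (+0.04667)² = 10.78433
Variance = 10.78433 / 6 = 1.79739
SE* = √1.79739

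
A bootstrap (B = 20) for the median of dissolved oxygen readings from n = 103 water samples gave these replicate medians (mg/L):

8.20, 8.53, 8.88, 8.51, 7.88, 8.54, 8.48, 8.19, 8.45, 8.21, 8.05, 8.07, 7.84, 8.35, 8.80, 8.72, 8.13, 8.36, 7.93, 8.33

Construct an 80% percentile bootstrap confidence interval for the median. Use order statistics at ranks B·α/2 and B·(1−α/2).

(7.88, 8.72)

Sorted replicates: 7.84, 7.88, 7.93, 8.05, 8.07, 8.13, 8.19, 8.20, 8.21, 8.33, 8.35, 8.36, 8.45, 8.48, 8.51, 8.53, 8.54, 8.72, 8.80, 8.88
α = 0.20; lower rank = 20 × 0.100 = 2; upper rank = 20 × 0.900 = 18.
The 2nd smallest replicate is 7.88; the 18th is 8.72.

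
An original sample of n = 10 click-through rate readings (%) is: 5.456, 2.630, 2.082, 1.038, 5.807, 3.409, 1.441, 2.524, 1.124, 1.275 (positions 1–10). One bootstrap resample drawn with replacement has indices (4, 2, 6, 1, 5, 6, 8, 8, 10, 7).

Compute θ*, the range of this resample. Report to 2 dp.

θ* = 4.77

Resample values: 1.038, 2.630, 3.409, 5.456, 5.807, 3.409, 2.524, 2.524, 1.275, 1.441.
Range = 5.807 − 1.038 = 4.77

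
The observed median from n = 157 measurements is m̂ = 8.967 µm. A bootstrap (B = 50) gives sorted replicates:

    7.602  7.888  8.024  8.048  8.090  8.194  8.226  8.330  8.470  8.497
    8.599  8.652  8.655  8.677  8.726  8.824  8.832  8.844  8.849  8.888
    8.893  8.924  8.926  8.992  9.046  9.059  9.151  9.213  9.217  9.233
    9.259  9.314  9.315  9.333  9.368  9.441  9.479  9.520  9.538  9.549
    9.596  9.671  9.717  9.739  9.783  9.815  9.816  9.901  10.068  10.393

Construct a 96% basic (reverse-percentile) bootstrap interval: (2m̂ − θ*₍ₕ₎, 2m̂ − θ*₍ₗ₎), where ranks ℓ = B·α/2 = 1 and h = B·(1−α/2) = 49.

Percentile endpoints at ranks 1 and 49: θ*₍1₎ = 7.602, θ*₍49₎ = 10.068.
Basic interval reflects these around m̂:
  lower = 2 × 8.967 − 10.068 = 7.866
  upper = 2 × 8.967 − 7.602 = 10.332

(7.866, 10.332)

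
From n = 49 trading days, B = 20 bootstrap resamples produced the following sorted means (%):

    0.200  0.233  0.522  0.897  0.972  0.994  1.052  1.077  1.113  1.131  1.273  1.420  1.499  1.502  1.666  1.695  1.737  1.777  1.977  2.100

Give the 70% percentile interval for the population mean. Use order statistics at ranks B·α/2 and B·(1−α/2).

(0.522, 1.737)

α = 0.30; lower rank = 20 × 0.150 = 3; upper rank = 20 × 0.850 = 17.
The 3rd smallest replicate is 0.522; the 17th is 1.737.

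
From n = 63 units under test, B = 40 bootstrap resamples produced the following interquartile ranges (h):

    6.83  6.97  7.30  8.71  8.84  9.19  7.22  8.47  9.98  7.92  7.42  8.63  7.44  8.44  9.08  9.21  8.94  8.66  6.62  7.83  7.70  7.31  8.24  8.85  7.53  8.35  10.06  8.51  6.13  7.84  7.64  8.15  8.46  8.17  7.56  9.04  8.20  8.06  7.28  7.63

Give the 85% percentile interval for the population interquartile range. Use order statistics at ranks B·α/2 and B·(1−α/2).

Sorted replicates: 6.13, 6.62, 6.83, 6.97, 7.22, 7.28, 7.30, 7.31, 7.42, 7.44, 7.53, 7.56, 7.63, 7.64, 7.70, 7.83, 7.84, 7.92, 8.06, 8.15, 8.17, 8.20, 8.24, 8.35, 8.44, 8.46, 8.47, 8.51, 8.63, 8.66, 8.71, 8.84, 8.85, 8.94, 9.04, 9.08, 9.19, 9.21, 9.98, 10.06
α = 0.15; lower rank = 40 × 0.075 = 3; upper rank = 40 × 0.925 = 37.
The 3rd smallest replicate is 6.83; the 37th is 9.19.

(6.83, 9.19)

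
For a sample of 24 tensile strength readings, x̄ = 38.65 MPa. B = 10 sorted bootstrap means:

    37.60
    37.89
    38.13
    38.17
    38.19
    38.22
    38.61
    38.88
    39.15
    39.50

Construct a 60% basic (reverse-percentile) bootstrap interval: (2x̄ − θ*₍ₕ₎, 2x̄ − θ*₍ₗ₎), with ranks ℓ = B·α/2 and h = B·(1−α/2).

(38.42, 39.41)

Percentile endpoints at ranks 2 and 8: θ*₍2₎ = 37.89, θ*₍8₎ = 38.88.
Basic interval reflects these around x̄:
  lower = 2 × 38.65 − 38.88 = 38.42
  upper = 2 × 38.65 − 37.89 = 39.41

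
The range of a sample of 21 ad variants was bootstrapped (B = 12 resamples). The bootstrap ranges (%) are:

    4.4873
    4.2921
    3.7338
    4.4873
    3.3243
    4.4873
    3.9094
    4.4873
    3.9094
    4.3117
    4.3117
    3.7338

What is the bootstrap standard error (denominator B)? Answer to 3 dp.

SE* = 0.372

Bootstrap SE is the standard deviation of the 12 replicate ranges.
Mean of replicates: (4.4873 + 4.2921 + 3.7338 + 4.4873 + 3.3243 + 4.4873 + 3.9094 + 4.4873 + 3.9094 + 4.3117 + 4.3117 + 3.7338) / 12 = 49.47540 / 12 = 4.12295
Sum of squared deviations: (+0.36435)² + (+0.16915)² + (−0.38915)² + (+0.36435)² + (−0.79865)² + (+0.36435)² + (−0.21355)² + (+0.36435)² + (−0.21355)² + (+0.18875)² + (+0.18875)² + (−0.38915)² = 1.66279
Variance = 1.66279 / 12 = 0.13857
SE* = √0.13857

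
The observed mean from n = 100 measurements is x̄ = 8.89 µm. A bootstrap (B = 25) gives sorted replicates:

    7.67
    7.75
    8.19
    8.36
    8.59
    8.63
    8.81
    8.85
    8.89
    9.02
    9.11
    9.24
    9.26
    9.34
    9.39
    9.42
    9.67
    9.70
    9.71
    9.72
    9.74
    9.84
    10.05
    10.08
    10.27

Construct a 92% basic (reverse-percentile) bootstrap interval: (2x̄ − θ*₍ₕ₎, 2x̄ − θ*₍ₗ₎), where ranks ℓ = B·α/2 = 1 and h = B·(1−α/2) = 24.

Percentile endpoints at ranks 1 and 24: θ*₍1₎ = 7.67, θ*₍24₎ = 10.08.
Basic interval reflects these around x̄:
  lower = 2 × 8.89 − 10.08 = 7.70
  upper = 2 × 8.89 − 7.67 = 10.11

(7.70, 10.11)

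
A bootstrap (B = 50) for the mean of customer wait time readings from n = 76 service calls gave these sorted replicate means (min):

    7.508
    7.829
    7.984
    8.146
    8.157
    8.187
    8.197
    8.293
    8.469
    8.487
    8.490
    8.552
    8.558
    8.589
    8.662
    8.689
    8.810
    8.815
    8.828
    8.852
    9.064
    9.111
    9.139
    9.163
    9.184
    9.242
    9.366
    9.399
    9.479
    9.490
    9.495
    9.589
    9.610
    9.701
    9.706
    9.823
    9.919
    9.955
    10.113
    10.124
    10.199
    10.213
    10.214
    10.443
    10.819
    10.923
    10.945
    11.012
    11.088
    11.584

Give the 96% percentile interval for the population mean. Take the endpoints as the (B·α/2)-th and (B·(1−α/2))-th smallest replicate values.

α = 0.04; lower rank = 50 × 0.020 = 1; upper rank = 50 × 0.980 = 49.
The 1st smallest replicate is 7.508; the 49th is 11.088.

(7.508, 11.088)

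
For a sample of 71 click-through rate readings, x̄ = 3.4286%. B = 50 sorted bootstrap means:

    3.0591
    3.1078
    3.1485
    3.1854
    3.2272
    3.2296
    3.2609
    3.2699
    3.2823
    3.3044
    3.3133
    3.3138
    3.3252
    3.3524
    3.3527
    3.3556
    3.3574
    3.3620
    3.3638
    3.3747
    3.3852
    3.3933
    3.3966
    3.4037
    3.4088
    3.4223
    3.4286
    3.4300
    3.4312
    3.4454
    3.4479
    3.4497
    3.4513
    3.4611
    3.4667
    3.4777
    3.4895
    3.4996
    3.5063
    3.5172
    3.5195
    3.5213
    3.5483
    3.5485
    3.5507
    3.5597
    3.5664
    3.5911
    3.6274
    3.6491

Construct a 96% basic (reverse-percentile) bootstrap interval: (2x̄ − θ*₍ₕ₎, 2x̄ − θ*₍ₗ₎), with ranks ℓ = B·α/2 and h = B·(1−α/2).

Percentile endpoints at ranks 1 and 49: θ*₍1₎ = 3.0591, θ*₍49₎ = 3.6274.
Basic interval reflects these around x̄:
  lower = 2 × 3.4286 − 3.6274 = 3.2298
  upper = 2 × 3.4286 − 3.0591 = 3.7981

(3.2298, 3.7981)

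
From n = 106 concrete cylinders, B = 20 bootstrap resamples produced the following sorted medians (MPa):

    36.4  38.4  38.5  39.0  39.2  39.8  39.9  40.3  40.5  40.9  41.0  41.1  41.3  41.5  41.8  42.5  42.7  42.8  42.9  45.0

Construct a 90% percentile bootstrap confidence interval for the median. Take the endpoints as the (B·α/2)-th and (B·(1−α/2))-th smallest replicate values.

(36.4, 42.9)

α = 0.10; lower rank = 20 × 0.050 = 1; upper rank = 20 × 0.950 = 19.
The 1st smallest replicate is 36.4; the 19th is 42.9.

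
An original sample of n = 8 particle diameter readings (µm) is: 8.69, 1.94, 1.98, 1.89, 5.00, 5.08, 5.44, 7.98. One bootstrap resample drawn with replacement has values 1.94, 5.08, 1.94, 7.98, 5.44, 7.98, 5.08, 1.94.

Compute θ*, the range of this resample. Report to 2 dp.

Range = 7.98 − 1.94 = 6.04

θ* = 6.04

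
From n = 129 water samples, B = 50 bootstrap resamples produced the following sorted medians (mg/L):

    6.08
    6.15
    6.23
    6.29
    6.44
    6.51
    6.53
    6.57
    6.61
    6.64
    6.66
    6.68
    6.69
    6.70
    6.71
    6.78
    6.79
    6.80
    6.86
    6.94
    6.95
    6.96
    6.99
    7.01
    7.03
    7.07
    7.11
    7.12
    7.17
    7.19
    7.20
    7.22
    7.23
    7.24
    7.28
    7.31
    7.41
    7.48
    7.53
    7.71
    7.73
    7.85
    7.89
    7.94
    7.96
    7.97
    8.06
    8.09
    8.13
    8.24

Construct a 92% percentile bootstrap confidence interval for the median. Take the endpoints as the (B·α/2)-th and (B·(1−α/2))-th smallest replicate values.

(6.15, 8.09)

α = 0.08; lower rank = 50 × 0.040 = 2; upper rank = 50 × 0.960 = 48.
The 2nd smallest replicate is 6.15; the 48th is 8.09.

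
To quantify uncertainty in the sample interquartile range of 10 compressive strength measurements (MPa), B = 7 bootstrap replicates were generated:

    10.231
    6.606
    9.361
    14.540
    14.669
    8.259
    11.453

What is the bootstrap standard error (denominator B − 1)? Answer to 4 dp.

Bootstrap SE is the standard deviation of the 7 replicate interquartile ranges.
Mean of replicates: (10.231 + 6.606 + 9.361 + 14.540 + 14.669 + 8.259 + 11.453) / 7 = 75.11900 / 7 = 10.73129
Sum of squared deviations: (−0.50029)² + (−4.12529)² + (−1.37029)² + (+3.80871)² + (+3.93771)² + (−2.47229)² + (+0.72171)² = 55.79092
Variance = 55.79092 / 6 = 9.29849
SE* = √9.29849

SE* = 3.0493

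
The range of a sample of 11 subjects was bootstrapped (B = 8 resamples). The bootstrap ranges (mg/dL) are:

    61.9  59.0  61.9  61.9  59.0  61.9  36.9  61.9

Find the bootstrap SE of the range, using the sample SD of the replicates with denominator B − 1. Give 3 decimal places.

SE* = 8.646

Bootstrap SE is the standard deviation of the 8 replicate ranges.
Mean of replicates: (61.9 + 59.0 + 61.9 + 61.9 + 59.0 + 61.9 + 36.9 + 61.9) / 8 = 464.4000 / 8 = 58.0500
Sum of squared deviations: (+3.8500)² + (+0.9500)² + (+3.8500)² + (+3.8500)² + (+0.9500)² + (+3.8500)² + (−21.1500)² + (+3.8500)² = 523.2400
Variance = 523.2400 / 7 = 74.7486
SE* = √74.7486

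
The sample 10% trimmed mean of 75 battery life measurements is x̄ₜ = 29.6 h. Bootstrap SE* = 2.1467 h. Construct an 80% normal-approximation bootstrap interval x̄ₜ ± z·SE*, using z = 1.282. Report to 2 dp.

Margin = 1.282 × 2.1467 = 2.752
Interval: 29.6 ± 2.752

(26.85, 32.35)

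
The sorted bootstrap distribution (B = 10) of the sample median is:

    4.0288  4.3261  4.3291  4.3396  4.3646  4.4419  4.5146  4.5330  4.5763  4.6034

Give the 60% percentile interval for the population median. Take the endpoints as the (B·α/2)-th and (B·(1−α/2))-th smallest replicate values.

(4.3261, 4.5330)

α = 0.40; lower rank = 10 × 0.200 = 2; upper rank = 10 × 0.800 = 8.
The 2nd smallest replicate is 4.3261; the 8th is 4.5330.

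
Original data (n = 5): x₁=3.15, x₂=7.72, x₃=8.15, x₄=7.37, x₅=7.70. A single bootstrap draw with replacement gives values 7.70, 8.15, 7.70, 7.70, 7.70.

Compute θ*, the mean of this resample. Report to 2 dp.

Mean = (7.70 + 8.15 + 7.70 + 7.70 + 7.70) / 5 = 38.950 / 5 = 7.79

θ* = 7.79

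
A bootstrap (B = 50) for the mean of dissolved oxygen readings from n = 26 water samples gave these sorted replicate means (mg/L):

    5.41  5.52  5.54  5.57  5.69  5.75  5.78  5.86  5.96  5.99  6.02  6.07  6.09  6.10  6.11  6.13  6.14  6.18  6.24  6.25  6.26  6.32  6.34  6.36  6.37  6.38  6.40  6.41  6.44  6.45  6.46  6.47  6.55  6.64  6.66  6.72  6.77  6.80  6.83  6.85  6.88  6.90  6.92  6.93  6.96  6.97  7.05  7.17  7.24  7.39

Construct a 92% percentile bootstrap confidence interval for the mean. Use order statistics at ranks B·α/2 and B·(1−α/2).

(5.52, 7.17)

α = 0.08; lower rank = 50 × 0.040 = 2; upper rank = 50 × 0.960 = 48.
The 2nd smallest replicate is 5.52; the 48th is 7.17.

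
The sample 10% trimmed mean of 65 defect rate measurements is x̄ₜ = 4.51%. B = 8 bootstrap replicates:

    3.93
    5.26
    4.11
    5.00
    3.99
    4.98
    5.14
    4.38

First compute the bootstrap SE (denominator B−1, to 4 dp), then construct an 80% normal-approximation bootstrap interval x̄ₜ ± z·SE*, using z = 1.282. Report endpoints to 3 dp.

Mean of replicates = 4.5987; sum of squared deviations = 2.1411; SE* = √(2.1411/7) = 0.5531
Margin = 1.282 × 0.5531 = 0.7091
Interval: 4.51 ± 0.7091

(3.801, 5.219)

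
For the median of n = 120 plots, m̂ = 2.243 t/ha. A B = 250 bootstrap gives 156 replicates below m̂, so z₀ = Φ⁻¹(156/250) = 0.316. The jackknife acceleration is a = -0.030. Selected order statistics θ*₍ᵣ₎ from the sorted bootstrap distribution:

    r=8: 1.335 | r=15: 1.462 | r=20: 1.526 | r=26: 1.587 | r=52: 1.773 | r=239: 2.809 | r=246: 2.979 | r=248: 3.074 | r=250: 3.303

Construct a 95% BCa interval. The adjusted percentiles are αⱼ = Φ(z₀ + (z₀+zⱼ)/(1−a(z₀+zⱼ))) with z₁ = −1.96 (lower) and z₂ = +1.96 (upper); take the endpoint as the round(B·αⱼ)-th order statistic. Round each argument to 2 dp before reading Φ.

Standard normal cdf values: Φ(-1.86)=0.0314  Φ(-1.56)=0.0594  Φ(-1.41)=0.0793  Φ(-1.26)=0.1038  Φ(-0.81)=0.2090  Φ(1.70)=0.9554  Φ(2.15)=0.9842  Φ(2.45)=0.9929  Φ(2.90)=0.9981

Lower: z₀ + z₁ = 0.316 + (-1.960) = -1.644; 1 − a(z₀+z₁) = 1 − (-0.030)(-1.644) = 0.9507; argument = 0.316 + (-1.644)/0.9507 = -1.4133 → -1.41.
α₁ = Φ(-1.41) = 0.0793; rank = round(250 × 0.0793) = 20; θ*₍20₎ = 1.526.
Upper: z₀ + z₂ = 2.276; 1 − a(z₀+z₂) = 1.0683; argument = 2.4465 → 2.45; α₂ = 0.9929; rank = 248; θ*₍248₎ = 3.074.

(1.526, 3.074)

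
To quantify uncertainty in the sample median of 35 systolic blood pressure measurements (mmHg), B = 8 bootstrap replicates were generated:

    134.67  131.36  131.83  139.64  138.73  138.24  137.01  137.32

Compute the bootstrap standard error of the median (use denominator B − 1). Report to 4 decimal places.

SE* = 3.1417

Bootstrap SE is the standard deviation of the 8 replicate medians.
Mean of replicates: (134.67 + 131.36 + 131.83 + 139.64 + 138.73 + 138.24 + 137.01 + 137.32) / 8 = 1088.80000 / 8 = 136.10000
Sum of squared deviations: (−1.43000)² + (−4.74000)² + (−4.27000)² + (+3.54000)² + (+2.63000)² + (+2.14000)² + (+0.91000)² + (+1.22000)² = 69.09000
Variance = 69.09000 / 7 = 9.87000
SE* = √9.87000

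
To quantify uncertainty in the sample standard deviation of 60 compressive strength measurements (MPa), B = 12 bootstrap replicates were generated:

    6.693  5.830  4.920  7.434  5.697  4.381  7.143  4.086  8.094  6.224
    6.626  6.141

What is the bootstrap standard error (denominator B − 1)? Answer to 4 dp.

SE* = 1.2108

Bootstrap SE is the standard deviation of the 12 replicate standard deviations.
Mean of replicates: (6.693 + 5.830 + 4.920 + 7.434 + 5.697 + 4.381 + 7.143 + 4.086 + 8.094 + 6.224 + 6.626 + 6.141) / 12 = 73.26900 / 12 = 6.10575
Sum of squared deviations: (+0.58725)² + (−0.27575)² + (−1.18575)² + (+1.32825)² + (−0.40875)² + (−1.72475)² + (+1.03725)² + (−2.01975)² + (+1.98825)² + (+0.11825)² + (+0.52025)² + (+0.03525)² = 16.12729
Variance = 16.12729 / 11 = 1.46612
SE* = √1.46612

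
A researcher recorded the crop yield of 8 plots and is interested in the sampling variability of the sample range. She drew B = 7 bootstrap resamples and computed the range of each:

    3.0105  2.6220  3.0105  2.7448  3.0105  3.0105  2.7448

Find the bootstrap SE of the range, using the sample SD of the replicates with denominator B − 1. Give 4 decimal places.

SE* = 0.1689

Bootstrap SE is the standard deviation of the 7 replicate ranges.
Mean of replicates: (3.0105 + 2.6220 + 3.0105 + 2.7448 + 3.0105 + 3.0105 + 2.7448) / 7 = 20.15360 / 7 = 2.87909
Sum of squared deviations: (+0.13141)² + (−0.25709)² + (+0.13141)² + (−0.13429)² + (+0.13141)² + (+0.13141)² + (−0.13429)² = 0.17124
Variance = 0.17124 / 6 = 0.02854
SE* = √0.02854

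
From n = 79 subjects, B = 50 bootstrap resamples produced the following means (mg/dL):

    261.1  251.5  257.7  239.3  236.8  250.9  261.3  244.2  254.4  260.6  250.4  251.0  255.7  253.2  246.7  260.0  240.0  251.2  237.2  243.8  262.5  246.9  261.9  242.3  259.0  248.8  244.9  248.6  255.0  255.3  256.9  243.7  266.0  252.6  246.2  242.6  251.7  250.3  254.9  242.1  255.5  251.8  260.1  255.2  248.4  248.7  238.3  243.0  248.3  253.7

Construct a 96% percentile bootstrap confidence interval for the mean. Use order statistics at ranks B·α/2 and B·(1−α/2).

(236.8, 262.5)

Sorted replicates: 236.8, 237.2, 238.3, 239.3, 240.0, 242.1, 242.3, 242.6, 243.0, 243.7, 243.8, 244.2, 244.9, 246.2, 246.7, 246.9, 248.3, 248.4, 248.6, 248.7, 248.8, 250.3, 250.4, 250.9, 251.0, 251.2, 251.5, 251.7, 251.8, 252.6, 253.2, 253.7, 254.4, 254.9, 255.0, 255.2, 255.3, 255.5, 255.7, 256.9, 257.7, 259.0, 260.0, 260.1, 260.6, 261.1, 261.3, 261.9, 262.5, 266.0
α = 0.04; lower rank = 50 × 0.020 = 1; upper rank = 50 × 0.980 = 49.
The 1st smallest replicate is 236.8; the 49th is 262.5.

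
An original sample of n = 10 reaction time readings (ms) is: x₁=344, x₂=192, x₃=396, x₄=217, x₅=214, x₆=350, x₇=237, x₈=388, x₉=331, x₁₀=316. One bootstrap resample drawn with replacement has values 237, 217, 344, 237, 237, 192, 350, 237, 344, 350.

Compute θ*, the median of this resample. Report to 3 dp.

θ* = 237.000

Sorted: 192, 217, 237, 237, 237, 237, 344, 344, 350, 350
Median = average of the two middle values = 237.000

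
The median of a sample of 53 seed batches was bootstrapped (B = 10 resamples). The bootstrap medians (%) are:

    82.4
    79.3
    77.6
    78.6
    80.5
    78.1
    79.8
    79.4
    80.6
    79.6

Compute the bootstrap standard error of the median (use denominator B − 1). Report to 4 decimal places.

Bootstrap SE is the standard deviation of the 10 replicate medians.
Mean of replicates: (82.4 + 79.3 + 77.6 + 78.6 + 80.5 + 78.1 + 79.8 + 79.4 + 80.6 + 79.6) / 10 = 795.90000 / 10 = 79.59000
Sum of squared deviations: (+2.81000)² + (−0.29000)² + (−1.99000)² + (−0.99000)² + (+0.91000)² + (−1.49000)² + (+0.21000)² + (−0.19000)² + (+1.01000)² + (+0.01000)² = 17.06900
Variance = 17.06900 / 9 = 1.89656
SE* = √1.89656

SE* = 1.3772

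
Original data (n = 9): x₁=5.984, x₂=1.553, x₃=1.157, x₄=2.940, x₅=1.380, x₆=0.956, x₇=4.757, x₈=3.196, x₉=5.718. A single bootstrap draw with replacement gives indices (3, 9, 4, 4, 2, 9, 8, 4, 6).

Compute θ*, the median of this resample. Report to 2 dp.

Resample values: 1.157, 5.718, 2.940, 2.940, 1.553, 5.718, 3.196, 2.940, 0.956.
Sorted: 0.956, 1.157, 1.553, 2.940, 2.940, 2.940, 3.196, 5.718, 5.718
Median = middle value = 2.94

θ* = 2.94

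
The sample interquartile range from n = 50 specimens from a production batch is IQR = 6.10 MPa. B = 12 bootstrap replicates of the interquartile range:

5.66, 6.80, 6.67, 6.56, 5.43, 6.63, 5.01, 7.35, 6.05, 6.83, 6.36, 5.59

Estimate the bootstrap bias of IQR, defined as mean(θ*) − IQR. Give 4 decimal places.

mean(θ*) = (5.66 + 6.80 + 6.67 + 6.56 + 5.43 + 6.63 + 5.01 + 7.35 + 6.05 + 6.83 + 6.36 + 5.59) / 12 = 6.24500
bias = 6.24500 − 6.10

bias = +0.1450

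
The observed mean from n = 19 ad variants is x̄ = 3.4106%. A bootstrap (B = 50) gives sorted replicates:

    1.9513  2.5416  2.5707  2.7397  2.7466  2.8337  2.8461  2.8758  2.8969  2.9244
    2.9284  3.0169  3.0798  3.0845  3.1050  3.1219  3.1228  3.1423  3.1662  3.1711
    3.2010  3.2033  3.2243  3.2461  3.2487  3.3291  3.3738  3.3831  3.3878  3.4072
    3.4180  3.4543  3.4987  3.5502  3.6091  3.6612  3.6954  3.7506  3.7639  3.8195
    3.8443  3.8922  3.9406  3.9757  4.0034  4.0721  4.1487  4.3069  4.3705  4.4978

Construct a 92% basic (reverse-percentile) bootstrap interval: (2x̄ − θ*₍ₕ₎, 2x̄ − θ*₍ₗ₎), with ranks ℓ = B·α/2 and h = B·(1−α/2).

Percentile endpoints at ranks 2 and 48: θ*₍2₎ = 2.5416, θ*₍48₎ = 4.3069.
Basic interval reflects these around x̄:
  lower = 2 × 3.4106 − 4.3069 = 2.5143
  upper = 2 × 3.4106 − 2.5416 = 4.2796

(2.5143, 4.2796)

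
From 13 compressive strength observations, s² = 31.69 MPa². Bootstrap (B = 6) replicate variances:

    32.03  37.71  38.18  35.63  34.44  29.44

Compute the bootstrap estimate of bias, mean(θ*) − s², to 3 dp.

bias = +2.882

mean(θ*) = (32.03 + 37.71 + 38.18 + 35.63 + 34.44 + 29.44) / 6 = 34.5717
bias = 34.5717 − 31.69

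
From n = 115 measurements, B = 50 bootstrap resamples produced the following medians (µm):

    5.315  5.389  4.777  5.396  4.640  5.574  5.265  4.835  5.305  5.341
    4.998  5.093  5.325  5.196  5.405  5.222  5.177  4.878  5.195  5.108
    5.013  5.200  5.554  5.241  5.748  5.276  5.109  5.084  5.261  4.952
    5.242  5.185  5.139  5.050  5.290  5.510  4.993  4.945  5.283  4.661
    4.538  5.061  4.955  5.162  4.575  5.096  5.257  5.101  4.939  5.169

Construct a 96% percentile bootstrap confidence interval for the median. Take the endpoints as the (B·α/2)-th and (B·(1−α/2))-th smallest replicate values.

Sorted replicates: 4.538, 4.575, 4.640, 4.661, 4.777, 4.835, 4.878, 4.939, 4.945, 4.952, 4.955, 4.993, 4.998, 5.013, 5.050, 5.061, 5.084, 5.093, 5.096, 5.101, 5.108, 5.109, 5.139, 5.162, 5.169, 5.177, 5.185, 5.195, 5.196, 5.200, 5.222, 5.241, 5.242, 5.257, 5.261, 5.265, 5.276, 5.283, 5.290, 5.305, 5.315, 5.325, 5.341, 5.389, 5.396, 5.405, 5.510, 5.554, 5.574, 5.748
α = 0.04; lower rank = 50 × 0.020 = 1; upper rank = 50 × 0.980 = 49.
The 1st smallest replicate is 4.538; the 49th is 5.574.

(4.538, 5.574)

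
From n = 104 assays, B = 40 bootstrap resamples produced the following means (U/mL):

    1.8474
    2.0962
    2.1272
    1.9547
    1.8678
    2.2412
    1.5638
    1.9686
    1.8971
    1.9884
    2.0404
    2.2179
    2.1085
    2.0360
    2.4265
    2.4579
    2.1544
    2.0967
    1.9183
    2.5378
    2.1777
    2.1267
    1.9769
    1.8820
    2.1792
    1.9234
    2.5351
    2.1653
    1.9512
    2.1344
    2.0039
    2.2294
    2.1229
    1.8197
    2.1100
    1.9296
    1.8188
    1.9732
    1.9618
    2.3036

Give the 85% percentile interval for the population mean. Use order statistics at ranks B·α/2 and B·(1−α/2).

(1.8197, 2.4265)

Sorted replicates: 1.5638, 1.8188, 1.8197, 1.8474, 1.8678, 1.8820, 1.8971, 1.9183, 1.9234, 1.9296, 1.9512, 1.9547, 1.9618, 1.9686, 1.9732, 1.9769, 1.9884, 2.0039, 2.0360, 2.0404, 2.0962, 2.0967, 2.1085, 2.1100, 2.1229, 2.1267, 2.1272, 2.1344, 2.1544, 2.1653, 2.1777, 2.1792, 2.2179, 2.2294, 2.2412, 2.3036, 2.4265, 2.4579, 2.5351, 2.5378
α = 0.15; lower rank = 40 × 0.075 = 3; upper rank = 40 × 0.925 = 37.
The 3rd smallest replicate is 1.8197; the 37th is 2.4265.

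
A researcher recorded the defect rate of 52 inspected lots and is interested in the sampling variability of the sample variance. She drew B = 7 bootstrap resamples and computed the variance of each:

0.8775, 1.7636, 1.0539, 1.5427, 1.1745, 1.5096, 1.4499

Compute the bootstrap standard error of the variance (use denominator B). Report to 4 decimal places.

SE* = 0.2890

Bootstrap SE is the standard deviation of the 7 replicate variances.
Mean of replicates: (0.8775 + 1.7636 + 1.0539 + 1.5427 + 1.1745 + 1.5096 + 1.4499) / 7 = 9.37170 / 7 = 1.33881
Sum of squared deviations: (−0.46131)² + (+0.42479)² + (−0.28491)² + (+0.20389)² + (−0.16431)² + (+0.17079)² + (+0.11109)² = 0.58451
Variance = 0.58451 / 7 = 0.08350
SE* = √0.08350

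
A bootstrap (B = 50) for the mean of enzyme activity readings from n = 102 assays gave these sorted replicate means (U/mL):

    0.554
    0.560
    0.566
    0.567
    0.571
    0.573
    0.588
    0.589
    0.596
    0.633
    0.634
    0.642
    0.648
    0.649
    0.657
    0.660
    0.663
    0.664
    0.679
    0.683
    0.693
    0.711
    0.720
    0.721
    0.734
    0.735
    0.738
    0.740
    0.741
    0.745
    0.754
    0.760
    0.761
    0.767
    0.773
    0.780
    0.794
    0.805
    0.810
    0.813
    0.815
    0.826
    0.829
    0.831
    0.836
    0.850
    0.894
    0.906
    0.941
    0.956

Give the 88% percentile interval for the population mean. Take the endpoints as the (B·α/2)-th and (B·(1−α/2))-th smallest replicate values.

(0.566, 0.894)

α = 0.12; lower rank = 50 × 0.060 = 3; upper rank = 50 × 0.940 = 47.
The 3rd smallest replicate is 0.566; the 47th is 0.894.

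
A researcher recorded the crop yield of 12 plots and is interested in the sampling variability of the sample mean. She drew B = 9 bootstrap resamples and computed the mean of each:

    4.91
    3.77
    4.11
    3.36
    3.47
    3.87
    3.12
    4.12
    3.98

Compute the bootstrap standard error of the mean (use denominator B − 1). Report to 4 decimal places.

Bootstrap SE is the standard deviation of the 9 replicate means.
Mean of replicates: (4.91 + 3.77 + 4.11 + 3.36 + 3.47 + 3.87 + 3.12 + 4.12 + 3.98) / 9 = 34.71000 / 9 = 3.85667
Sum of squared deviations: (+1.05333)² + (−0.08667)² + (+0.25333)² + (−0.49667)² + (−0.38667)² + (+0.01333)² + (−0.73667)² + (+0.26333)² + (+0.12333)² = 2.20480
Variance = 2.20480 / 8 = 0.27560
SE* = √0.27560

SE* = 0.5250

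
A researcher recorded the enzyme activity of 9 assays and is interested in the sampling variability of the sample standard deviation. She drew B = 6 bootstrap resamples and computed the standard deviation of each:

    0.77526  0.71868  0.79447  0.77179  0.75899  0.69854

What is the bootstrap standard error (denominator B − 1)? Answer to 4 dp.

SE* = 0.0367

Bootstrap SE is the standard deviation of the 6 replicate standard deviations.
Mean of replicates: (0.77526 + 0.71868 + 0.79447 + 0.77179 + 0.75899 + 0.69854) / 6 = 4.517730 / 6 = 0.752955
Sum of squared deviations: (+0.022305)² + (−0.034275)² + (+0.041515)² + (+0.018835)² + (+0.006035)² + (−0.054415)² = 0.006748
Variance = 0.006748 / 5 = 0.001350
SE* = √0.001350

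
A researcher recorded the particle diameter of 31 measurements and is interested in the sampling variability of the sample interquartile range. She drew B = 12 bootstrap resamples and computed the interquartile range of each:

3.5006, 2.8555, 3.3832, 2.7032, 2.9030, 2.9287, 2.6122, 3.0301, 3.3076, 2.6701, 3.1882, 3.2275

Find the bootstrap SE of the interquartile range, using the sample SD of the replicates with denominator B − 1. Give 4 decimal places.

SE* = 0.2946

Bootstrap SE is the standard deviation of the 12 replicate interquartile ranges.
Mean of replicates: (3.5006 + 2.8555 + 3.3832 + 2.7032 + 2.9030 + 2.9287 + 2.6122 + 3.0301 + 3.3076 + 2.6701 + 3.1882 + 3.2275) / 12 = 36.30990 / 12 = 3.02582
Sum of squared deviations: (+0.47478)² + (−0.17032)² + (+0.35738)² + (−0.32262)² + (−0.12282)² + (−0.09712)² + (−0.41362)² + (+0.00428)² + (+0.28178)² + (−0.35572)² + (+0.16238)² + (+0.20168)² = 0.95482
Variance = 0.95482 / 11 = 0.08680
SE* = √0.08680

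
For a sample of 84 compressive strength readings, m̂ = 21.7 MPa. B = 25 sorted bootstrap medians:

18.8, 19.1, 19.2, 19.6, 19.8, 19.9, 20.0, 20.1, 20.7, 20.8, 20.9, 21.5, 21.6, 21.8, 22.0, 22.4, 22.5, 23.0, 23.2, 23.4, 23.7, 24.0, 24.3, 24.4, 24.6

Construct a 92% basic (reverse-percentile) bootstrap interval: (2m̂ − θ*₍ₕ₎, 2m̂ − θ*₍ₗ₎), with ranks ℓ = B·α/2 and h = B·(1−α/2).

(19.0, 24.6)

Percentile endpoints at ranks 1 and 24: θ*₍1₎ = 18.8, θ*₍24₎ = 24.4.
Basic interval reflects these around m̂:
  lower = 2 × 21.7 − 24.4 = 19.0
  upper = 2 × 21.7 − 18.8 = 24.6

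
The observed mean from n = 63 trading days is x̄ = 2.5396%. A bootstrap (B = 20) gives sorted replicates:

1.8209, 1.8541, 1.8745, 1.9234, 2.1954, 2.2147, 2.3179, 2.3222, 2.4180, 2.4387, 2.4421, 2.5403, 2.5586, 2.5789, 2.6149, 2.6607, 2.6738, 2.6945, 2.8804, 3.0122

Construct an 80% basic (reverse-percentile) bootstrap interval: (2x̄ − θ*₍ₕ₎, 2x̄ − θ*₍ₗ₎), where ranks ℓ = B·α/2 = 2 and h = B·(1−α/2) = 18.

(2.3847, 3.2251)

Percentile endpoints at ranks 2 and 18: θ*₍2₎ = 1.8541, θ*₍18₎ = 2.6945.
Basic interval reflects these around x̄:
  lower = 2 × 2.5396 − 2.6945 = 2.3847
  upper = 2 × 2.5396 − 1.8541 = 3.2251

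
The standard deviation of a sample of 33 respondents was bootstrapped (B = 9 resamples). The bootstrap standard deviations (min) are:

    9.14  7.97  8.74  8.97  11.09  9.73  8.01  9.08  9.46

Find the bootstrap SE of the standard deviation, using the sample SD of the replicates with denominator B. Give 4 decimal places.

Bootstrap SE is the standard deviation of the 9 replicate standard deviations.
Mean of replicates: (9.14 + 7.97 + 8.74 + 8.97 + 11.09 + 9.73 + 8.01 + 9.08 + 9.46) / 9 = 82.19000 / 9 = 9.13222
Sum of squared deviations: (+0.00778)² + (−1.16222)² + (−0.39222)² + (−0.16222)² + (+1.95778)² + (+0.59778)² + (−1.12222)² + (−0.05222)² + (+0.32778)² = 7.09076
Variance = 7.09076 / 9 = 0.78786
SE* = √0.78786

SE* = 0.8876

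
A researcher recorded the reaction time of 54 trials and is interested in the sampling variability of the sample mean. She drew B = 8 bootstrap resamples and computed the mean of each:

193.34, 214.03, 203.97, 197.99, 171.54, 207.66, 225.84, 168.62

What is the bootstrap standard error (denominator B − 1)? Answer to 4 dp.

SE* = 19.8058

Bootstrap SE is the standard deviation of the 8 replicate means.
Mean of replicates: (193.34 + 214.03 + 203.97 + 197.99 + 171.54 + 207.66 + 225.84 + 168.62) / 8 = 1582.99000 / 8 = 197.87375
Sum of squared deviations: (−4.53375)² + (+16.15625)² + (+6.09625)² + (+0.11625)² + (−26.33375)² + (+9.78625)² + (+27.96625)² + (−29.25375)² = 2745.88719
Variance = 2745.88719 / 7 = 392.26960
SE* = √392.26960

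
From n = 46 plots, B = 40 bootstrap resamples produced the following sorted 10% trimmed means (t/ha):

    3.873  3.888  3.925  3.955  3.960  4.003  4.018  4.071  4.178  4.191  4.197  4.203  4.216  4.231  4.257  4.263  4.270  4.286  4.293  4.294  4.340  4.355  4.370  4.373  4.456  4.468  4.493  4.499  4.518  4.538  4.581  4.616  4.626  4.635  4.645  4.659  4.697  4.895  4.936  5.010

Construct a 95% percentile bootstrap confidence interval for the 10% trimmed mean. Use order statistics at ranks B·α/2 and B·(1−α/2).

α = 0.05; lower rank = 40 × 0.025 = 1; upper rank = 40 × 0.975 = 39.
The 1st smallest replicate is 3.873; the 39th is 4.936.

(3.873, 4.936)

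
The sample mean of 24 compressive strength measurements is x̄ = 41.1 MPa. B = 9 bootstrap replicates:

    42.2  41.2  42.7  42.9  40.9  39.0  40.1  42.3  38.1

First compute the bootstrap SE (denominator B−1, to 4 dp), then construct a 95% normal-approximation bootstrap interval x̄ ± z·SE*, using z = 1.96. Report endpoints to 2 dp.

(37.79, 44.41)

Mean of replicates = 41.0444; sum of squared deviations = 22.8822; SE* = √(22.8822/8) = 1.6912
Margin = 1.96 × 1.6912 = 3.315
Interval: 41.1 ± 3.315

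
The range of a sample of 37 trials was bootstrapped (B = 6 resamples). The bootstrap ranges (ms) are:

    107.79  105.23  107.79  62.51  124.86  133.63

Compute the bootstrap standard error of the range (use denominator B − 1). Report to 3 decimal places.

SE* = 24.543

Bootstrap SE is the standard deviation of the 6 replicate ranges.
Mean of replicates: (107.79 + 105.23 + 107.79 + 62.51 + 124.86 + 133.63) / 6 = 641.8100 / 6 = 106.9683
Sum of squared deviations: (+0.8217)² + (−1.7383)² + (+0.8217)² + (−44.4583)² + (+17.8917)² + (+26.6617)² = 3011.8717
Variance = 3011.8717 / 5 = 602.3743
SE* = √602.3743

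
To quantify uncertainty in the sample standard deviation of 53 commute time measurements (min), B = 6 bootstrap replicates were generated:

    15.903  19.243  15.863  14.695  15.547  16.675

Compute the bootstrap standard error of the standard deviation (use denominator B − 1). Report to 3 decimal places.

Bootstrap SE is the standard deviation of the 6 replicate standard deviations.
Mean of replicates: (15.903 + 19.243 + 15.863 + 14.695 + 15.547 + 16.675) / 6 = 97.9260 / 6 = 16.3210
Sum of squared deviations: (−0.4180)² + (+2.9220)² + (−0.4580)² + (−1.6260)² + (−0.7740)² + (+0.3540)² = 12.2908
Variance = 12.2908 / 5 = 2.4582
SE* = √2.4582

SE* = 1.568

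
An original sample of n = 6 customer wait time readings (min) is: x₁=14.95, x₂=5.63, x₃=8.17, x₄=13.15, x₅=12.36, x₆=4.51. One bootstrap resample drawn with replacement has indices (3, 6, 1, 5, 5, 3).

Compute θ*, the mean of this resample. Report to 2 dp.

Resample values: 8.17, 4.51, 14.95, 12.36, 12.36, 8.17.
Mean = (8.17 + 4.51 + 14.95 + 12.36 + 12.36 + 8.17) / 6 = 60.520 / 6 = 10.09

θ* = 10.09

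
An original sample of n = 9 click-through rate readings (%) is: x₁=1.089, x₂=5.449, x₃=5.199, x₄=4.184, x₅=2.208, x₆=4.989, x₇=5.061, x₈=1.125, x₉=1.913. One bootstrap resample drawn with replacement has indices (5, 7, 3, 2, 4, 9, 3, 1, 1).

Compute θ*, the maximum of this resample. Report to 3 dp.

Resample values: 2.208, 5.061, 5.199, 5.449, 4.184, 1.913, 5.199, 1.089, 1.089.
Maximum = 5.449

θ* = 5.449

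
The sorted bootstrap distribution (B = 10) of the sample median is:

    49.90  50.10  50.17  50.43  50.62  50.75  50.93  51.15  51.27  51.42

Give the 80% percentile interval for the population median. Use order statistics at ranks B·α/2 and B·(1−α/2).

(49.90, 51.27)

α = 0.20; lower rank = 10 × 0.100 = 1; upper rank = 10 × 0.900 = 9.
The 1st smallest replicate is 49.90; the 9th is 51.27.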